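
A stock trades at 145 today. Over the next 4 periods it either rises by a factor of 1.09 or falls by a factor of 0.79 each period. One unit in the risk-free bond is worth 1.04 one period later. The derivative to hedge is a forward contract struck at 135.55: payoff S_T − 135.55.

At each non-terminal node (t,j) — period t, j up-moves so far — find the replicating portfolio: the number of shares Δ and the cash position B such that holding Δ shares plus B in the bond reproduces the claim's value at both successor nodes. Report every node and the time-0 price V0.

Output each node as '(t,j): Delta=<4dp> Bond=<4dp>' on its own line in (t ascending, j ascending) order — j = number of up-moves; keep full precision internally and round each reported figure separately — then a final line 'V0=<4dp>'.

No-arbitrage ⇒ martingale measure with p* = (R−d)/(u−d) = 0.8333.
Terminal values V(4,·): V(4,0)=-79.0724, V(4,1)=-57.6252, V(4,2)=-28.0335, V(4,3)=12.7956, V(4,4)=69.1293
Node (3,0) S=71.4907: V=(p*·-57.6252+(1−p*)·-79.0724)/1.04=-58.8459; Δ=(-57.6252−-79.0724)/(77.9248−56.4776)=1.0000; B=V−Δ·S=-130.3365
Node (3,1) S=98.6390: V=(p*·-28.0335+(1−p*)·-57.6252)/1.04=-31.6975; Δ=(-28.0335−-57.6252)/(107.5165−77.9248)=1.0000; B=V−Δ·S=-130.3365
Node (3,2) S=136.0969: V=(p*·12.7956+(1−p*)·-28.0335)/1.04=5.7603; Δ=(12.7956−-28.0335)/(148.3456−107.5165)=1.0000; B=V−Δ·S=-130.3365
Node (3,3) S=187.7792: V=(p*·69.1293+(1−p*)·12.7956)/1.04=57.4427; Δ=(69.1293−12.7956)/(204.6793−148.3456)=1.0000; B=V−Δ·S=-130.3365
Node (2,0) S=90.4945: V=(p*·-31.6975+(1−p*)·-58.8459)/1.04=-34.8291; Δ=(-31.6975−-58.8459)/(98.6390−71.4907)=1.0000; B=V−Δ·S=-125.3236
Node (2,1) S=124.8595: V=(p*·5.7603+(1−p*)·-31.6975)/1.04=-0.4641; Δ=(5.7603−-31.6975)/(136.0969−98.6390)=1.0000; B=V−Δ·S=-125.3236
Node (2,2) S=172.2745: V=(p*·57.4427+(1−p*)·5.7603)/1.04=46.9509; Δ=(57.4427−5.7603)/(187.7792−136.0969)=1.0000; B=V−Δ·S=-125.3236
Node (1,0) S=114.5500: V=(p*·-0.4641+(1−p*)·-34.8291)/1.04=-5.9535; Δ=(-0.4641−-34.8291)/(124.8595−90.4945)=1.0000; B=V−Δ·S=-120.5035
Node (1,1) S=158.0500: V=(p*·46.9509+(1−p*)·-0.4641)/1.04=37.5465; Δ=(46.9509−-0.4641)/(172.2745−124.8595)=1.0000; B=V−Δ·S=-120.5035
Node (0,0) S=145.0000: V=(p*·37.5465+(1−p*)·-5.9535)/1.04=29.1313; Δ=(37.5465−-5.9535)/(158.0500−114.5500)=1.0000; B=V−Δ·S=-115.8687
The time-0 hedge costs 29.1313, which is the no-arbitrage price.

(0,0): Delta=1.0000 Bond=-115.8687
(1,0): Delta=1.0000 Bond=-120.5035
(1,1): Delta=1.0000 Bond=-120.5035
(2,0): Delta=1.0000 Bond=-125.3236
(2,1): Delta=1.0000 Bond=-125.3236
(2,2): Delta=1.0000 Bond=-125.3236
(3,0): Delta=1.0000 Bond=-130.3365
(3,1): Delta=1.0000 Bond=-130.3365
(3,2): Delta=1.0000 Bond=-130.3365
(3,3): Delta=1.0000 Bond=-130.3365
V0=29.1313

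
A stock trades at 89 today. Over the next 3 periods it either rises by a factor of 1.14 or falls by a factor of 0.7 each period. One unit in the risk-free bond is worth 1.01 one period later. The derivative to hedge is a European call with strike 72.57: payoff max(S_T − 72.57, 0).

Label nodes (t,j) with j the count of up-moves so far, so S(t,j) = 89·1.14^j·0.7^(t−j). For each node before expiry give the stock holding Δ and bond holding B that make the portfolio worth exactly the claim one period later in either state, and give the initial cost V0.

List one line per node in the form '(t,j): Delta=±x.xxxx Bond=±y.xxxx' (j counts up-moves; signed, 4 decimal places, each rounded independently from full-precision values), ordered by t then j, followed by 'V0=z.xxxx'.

The replicating-portfolio and risk-neutral prices coincide; use p* = (1.01−0.7)/(1.14−0.7) = 0.7045 for the latter.
Payoff layer (t=3): V(3,0)=0.0000, V(3,1)=0.0000, V(3,2)=8.3951, V(3,3)=59.2874
Node (2,0) S=43.6100: V=(p*·0.0000+(1−p*)·0.0000)/1.01=0.0000; Δ=(0.0000−0.0000)/(49.7154−30.5270)=0.0000; B=V−Δ·S=0.0000
Node (2,1) S=71.0220: V=(p*·8.3951+(1−p*)·0.0000)/1.01=5.8562; Δ=(8.3951−0.0000)/(80.9651−49.7154)=0.2686; B=V−Δ·S=-13.2236
Node (2,2) S=115.6644: V=(p*·59.2874+(1−p*)·8.3951)/1.01=43.8129; Δ=(59.2874−8.3951)/(131.8574−80.9651)=1.0000; B=V−Δ·S=-71.8515
Node (1,0) S=62.3000: V=(p*·5.8562+(1−p*)·0.0000)/1.01=4.0851; Δ=(5.8562−0.0000)/(71.0220−43.6100)=0.2136; B=V−Δ·S=-9.2244
Node (1,1) S=101.4600: V=(p*·43.8129+(1−p*)·5.8562)/1.01=32.2757; Δ=(43.8129−5.8562)/(115.6644−71.0220)=0.8502; B=V−Δ·S=-53.9897
Node (0,0) S=89.0000: V=(p*·32.2757+(1−p*)·4.0851)/1.01=23.7095; Δ=(32.2757−4.0851)/(101.4600−62.3000)=0.7199; B=V−Δ·S=-40.3600
Check: Δ(0,0)·S0 + B(0,0) = 23.7095 = V0.

(0,0): Delta=0.7199 Bond=-40.3600
(1,0): Delta=0.2136 Bond=-9.2244
(1,1): Delta=0.8502 Bond=-53.9897
(2,0): Delta=0.0000 Bond=0.0000
(2,1): Delta=0.2686 Bond=-13.2236
(2,2): Delta=1.0000 Bond=-71.8515
V0=23.7095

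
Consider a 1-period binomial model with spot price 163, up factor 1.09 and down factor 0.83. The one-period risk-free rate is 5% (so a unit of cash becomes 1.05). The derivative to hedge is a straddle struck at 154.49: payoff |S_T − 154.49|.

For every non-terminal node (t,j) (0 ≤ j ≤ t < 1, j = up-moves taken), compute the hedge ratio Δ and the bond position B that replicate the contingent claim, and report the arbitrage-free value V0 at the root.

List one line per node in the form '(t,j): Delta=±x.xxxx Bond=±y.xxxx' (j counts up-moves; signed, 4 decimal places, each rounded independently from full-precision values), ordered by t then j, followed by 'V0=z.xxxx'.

Since d<R<u, set p* = (R−d)/(u−d) = 0.8462; price each node as the discounted p*-expectation of its children.
Terminal values V(1,·): V(1,0)=19.2000, V(1,1)=23.1800
(0,0): S=163.0000. Δ = (V_up−V_dn)/(S_up−S_dn) = (23.1800−19.2000)/(177.6700−135.2900) = 0.0939. V = [p*·23.1800 + (1−p*)·19.2000]/1.05 = 21.4930. B = V − Δ·S = 6.1853.
Root portfolio cost Δ·163+B reproduces V0=21.4930.

(0,0): Delta=0.0939 Bond=6.1853
V0=21.4930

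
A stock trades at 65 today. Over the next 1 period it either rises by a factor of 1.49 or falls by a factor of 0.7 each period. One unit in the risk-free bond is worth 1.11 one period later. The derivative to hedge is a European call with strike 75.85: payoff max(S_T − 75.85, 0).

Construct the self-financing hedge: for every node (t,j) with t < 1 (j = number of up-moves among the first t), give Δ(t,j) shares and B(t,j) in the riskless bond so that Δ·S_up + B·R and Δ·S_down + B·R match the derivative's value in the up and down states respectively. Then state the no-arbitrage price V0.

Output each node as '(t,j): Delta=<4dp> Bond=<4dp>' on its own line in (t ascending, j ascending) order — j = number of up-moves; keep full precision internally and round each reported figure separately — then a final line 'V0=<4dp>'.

The replicating-portfolio and risk-neutral prices coincide; use p* = (1.11−0.7)/(1.49−0.7) = 0.5190 for the latter.
Terminal payoffs: V(1,0)=0.0000, V(1,1)=21.0000
(0,0): S=65.0000. Δ = (V_up−V_dn)/(S_up−S_dn) = (21.0000−0.0000)/(96.8500−45.5000) = 0.4090. V = [p*·21.0000 + (1−p*)·0.0000]/1.11 = 9.8187. B = V − Δ·S = -16.7636.
Self-financing check: at every node Δ·S+B equals the discounted successor values.

(0,0): Delta=0.4090 Bond=-16.7636
V0=9.8187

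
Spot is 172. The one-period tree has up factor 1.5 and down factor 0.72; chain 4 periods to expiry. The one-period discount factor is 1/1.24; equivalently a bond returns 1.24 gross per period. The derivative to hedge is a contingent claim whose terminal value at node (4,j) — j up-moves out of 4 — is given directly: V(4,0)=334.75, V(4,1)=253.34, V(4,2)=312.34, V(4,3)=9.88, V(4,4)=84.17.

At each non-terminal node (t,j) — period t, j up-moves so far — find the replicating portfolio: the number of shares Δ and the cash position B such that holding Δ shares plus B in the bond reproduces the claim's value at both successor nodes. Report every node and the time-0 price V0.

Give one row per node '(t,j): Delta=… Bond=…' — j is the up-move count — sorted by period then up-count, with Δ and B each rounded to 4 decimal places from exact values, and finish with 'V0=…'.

Risk-neutral probability p* = (R−d)/(u−d) = (1.24−0.72)/(1.5−0.72) = 0.6667.
Terminal payoffs: V(4,0)=334.7500, V(4,1)=253.3400, V(4,2)=312.3400, V(4,3)=9.8800, V(4,4)=84.1700
Node (3,0) S=64.1987: V=(p*·253.3400+(1−p*)·334.7500)/1.24=226.1909; Δ=(253.3400−334.7500)/(96.2980−46.2230)=-1.6258; B=V−Δ·S=330.5627
Node (3,1) S=133.7472: V=(p*·312.3400+(1−p*)·253.3400)/1.24=236.0269; Δ=(312.3400−253.3400)/(200.6208−96.2980)=0.5656; B=V−Δ·S=160.3859
Node (3,2) S=278.6400: V=(p*·9.8800+(1−p*)·312.3400)/1.24=89.2742; Δ=(9.8800−312.3400)/(417.9600−200.6208)=-1.3916; B=V−Δ·S=477.0434
Node (3,3) S=580.5000: V=(p*·84.1700+(1−p*)·9.8800)/1.24=47.9086; Δ=(84.1700−9.8800)/(870.7500−417.9600)=0.1641; B=V−Δ·S=-47.3350
Node (2,0) S=89.1648: V=(p*·236.0269+(1−p*)·226.1909)/1.24=187.7002; Δ=(236.0269−226.1909)/(133.7472−64.1987)=0.1414; B=V−Δ·S=175.0899
Node (2,1) S=185.7600: V=(p*·89.2742+(1−p*)·236.0269)/1.24=111.4450; Δ=(89.2742−236.0269)/(278.6400−133.7472)=-1.0128; B=V−Δ·S=299.5894
Node (2,2) S=387.0000: V=(p*·47.9086+(1−p*)·89.2742)/1.24=49.7558; Δ=(47.9086−89.2742)/(580.5000−278.6400)=-0.1370; B=V−Δ·S=102.7886
Node (1,0) S=123.8400: V=(p*·111.4450+(1−p*)·187.7002)/1.24=110.3737; Δ=(111.4450−187.7002)/(185.7600−89.1648)=-0.7894; B=V−Δ·S=208.1368
Node (1,1) S=258.0000: V=(p*·49.7558+(1−p*)·111.4450)/1.24=56.7087; Δ=(49.7558−111.4450)/(387.0000−185.7600)=-0.3065; B=V−Δ·S=135.7975
Node (0,0) S=172.0000: V=(p*·56.7087+(1−p*)·110.3737)/1.24=60.1589; Δ=(56.7087−110.3737)/(258.0000−123.8400)=-0.4000; B=V−Δ·S=128.9601
Check: Δ(0,0)·S0 + B(0,0) = 60.1589 = V0.

(0,0): Delta=-0.4000 Bond=128.9601
(1,0): Delta=-0.7894 Bond=208.1368
(1,1): Delta=-0.3065 Bond=135.7975
(2,0): Delta=0.1414 Bond=175.0899
(2,1): Delta=-1.0128 Bond=299.5894
(2,2): Delta=-0.1370 Bond=102.7886
(3,0): Delta=-1.6258 Bond=330.5627
(3,1): Delta=0.5656 Bond=160.3859
(3,2): Delta=-1.3916 Bond=477.0434
(3,3): Delta=0.1641 Bond=-47.3350
V0=60.1589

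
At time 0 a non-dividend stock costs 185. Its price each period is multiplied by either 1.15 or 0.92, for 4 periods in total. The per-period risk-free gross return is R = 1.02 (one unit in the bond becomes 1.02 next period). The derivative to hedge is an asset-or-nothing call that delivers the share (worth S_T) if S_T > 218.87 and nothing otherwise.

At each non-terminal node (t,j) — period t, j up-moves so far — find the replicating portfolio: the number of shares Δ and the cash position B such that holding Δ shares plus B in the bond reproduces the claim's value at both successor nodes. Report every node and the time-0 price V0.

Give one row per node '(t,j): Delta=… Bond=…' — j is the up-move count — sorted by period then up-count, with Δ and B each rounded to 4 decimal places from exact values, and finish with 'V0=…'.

Under the risk-neutral measure, an up-move has probability p* = (R−d)/(u−d) = 0.4348 and values discount at R = 1.02.
At expiry t=4: V(4,0)=0.0000, V(4,1)=0.0000, V(4,2)=0.0000, V(4,3)=258.8529, V(4,4)=323.5662
(3,0): S=144.0573. Δ = (V_up−V_dn)/(S_up−S_dn) = (0.0000−0.0000)/(165.6659−132.5327) = 0.0000. V = [p*·0.0000 + (1−p*)·0.0000]/1.02 = 0.0000. B = V − Δ·S = 0.0000.
(3,1): S=180.0716. Δ = (V_up−V_dn)/(S_up−S_dn) = (0.0000−0.0000)/(207.0823−165.6659) = 0.0000. V = [p*·0.0000 + (1−p*)·0.0000]/1.02 = 0.0000. B = V − Δ·S = 0.0000.
(3,2): S=225.0895. Δ = (V_up−V_dn)/(S_up−S_dn) = (258.8529−0.0000)/(258.8529−207.0823) = 5.0000. V = [p*·258.8529 + (1−p*)·0.0000]/1.02 = 110.3380. B = V − Δ·S = -1015.1095.
(3,3): S=281.3619. Δ = (V_up−V_dn)/(S_up−S_dn) = (323.5662−258.8529)/(323.5662−258.8529) = 1.0000. V = [p*·323.5662 + (1−p*)·258.8529]/1.02 = 281.3619. B = V − Δ·S = 0.0000.
(2,0): S=156.5840. Δ = (V_up−V_dn)/(S_up−S_dn) = (0.0000−0.0000)/(180.0716−144.0573) = 0.0000. V = [p*·0.0000 + (1−p*)·0.0000]/1.02 = 0.0000. B = V − Δ·S = 0.0000.
(2,1): S=195.7300. Δ = (V_up−V_dn)/(S_up−S_dn) = (110.3380−0.0000)/(225.0895−180.0716) = 2.4510. V = [p*·110.3380 + (1−p*)·0.0000]/1.02 = 47.0324. B = V − Δ·S = -432.6980.
(2,2): S=244.6625. Δ = (V_up−V_dn)/(S_up−S_dn) = (281.3619−110.3380)/(281.3619−225.0895) = 3.0392. V = [p*·281.3619 + (1−p*)·110.3380]/1.02 = 181.0747. B = V − Δ·S = -562.5074.
(1,0): S=170.2000. Δ = (V_up−V_dn)/(S_up−S_dn) = (47.0324−0.0000)/(195.7300−156.5840) = 1.2015. V = [p*·47.0324 + (1−p*)·0.0000]/1.02 = 20.0479. B = V − Δ·S = -184.4408.
(1,1): S=212.7500. Δ = (V_up−V_dn)/(S_up−S_dn) = (181.0747−47.0324)/(244.6625−195.7300) = 2.7393. V = [p*·181.0747 + (1−p*)·47.0324]/1.02 = 103.2467. B = V − Δ·S = -479.5460.
(0,0): S=185.0000. Δ = (V_up−V_dn)/(S_up−S_dn) = (103.2467−20.0479)/(212.7500−170.2000) = 1.9553. V = [p*·103.2467 + (1−p*)·20.0479]/1.02 = 55.1189. B = V − Δ·S = -306.6151.
The time-0 hedge costs 55.1189, which is the no-arbitrage price.

(0,0): Delta=1.9553 Bond=-306.6151
(1,0): Delta=1.2015 Bond=-184.4408
(1,1): Delta=2.7393 Bond=-479.5460
(2,0): Delta=0.0000 Bond=0.0000
(2,1): Delta=2.4510 Bond=-432.6980
(2,2): Delta=3.0392 Bond=-562.5074
(3,0): Delta=0.0000 Bond=0.0000
(3,1): Delta=0.0000 Bond=0.0000
(3,2): Delta=5.0000 Bond=-1015.1095
(3,3): Delta=1.0000 Bond=0.0000
V0=55.1189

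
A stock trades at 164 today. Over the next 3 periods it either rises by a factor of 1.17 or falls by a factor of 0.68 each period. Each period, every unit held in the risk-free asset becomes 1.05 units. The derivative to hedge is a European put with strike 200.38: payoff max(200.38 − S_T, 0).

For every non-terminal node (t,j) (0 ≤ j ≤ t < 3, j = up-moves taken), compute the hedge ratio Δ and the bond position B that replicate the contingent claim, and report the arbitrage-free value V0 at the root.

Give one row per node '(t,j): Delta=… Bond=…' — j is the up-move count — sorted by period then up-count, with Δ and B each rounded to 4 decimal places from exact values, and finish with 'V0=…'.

The replicating-portfolio and risk-neutral prices coincide; use p* = (1.05−0.68)/(1.17−0.68) = 0.7551 for the latter.
Terminal payoffs: V(3,0)=148.8132, V(3,1)=111.6547, V(3,2)=47.7203, V(3,3)=0.0000
  t=2,j=0: stock 75.8336 → up 88.7253 (V=111.6547), down 51.5668 (V=148.8132). Price 115.0045; hedge Δ=-1.0000, bond B=190.8381.
  t=2,j=1: stock 130.4784 → up 152.6597 (V=47.7203), down 88.7253 (V=111.6547). Price 60.3597; hedge Δ=-1.0000, bond B=190.8381.
  t=2,j=2: stock 224.4996 → up 262.6645 (V=0.0000), down 152.6597 (V=47.7203). Price 11.1301; hedge Δ=-0.4338, bond B=108.5184.
  t=1,j=0: stock 111.5200 → up 130.4784 (V=60.3597), down 75.8336 (V=115.0045). Price 70.2306; hedge Δ=-1.0000, bond B=181.7506.
  t=1,j=1: stock 191.8800 → up 224.4996 (V=11.1301), down 130.4784 (V=60.3597). Price 22.0822; hedge Δ=-0.5236, bond B=122.5508.
  t=0,j=0: stock 164.0000 → up 191.8800 (V=22.0822), down 111.5200 (V=70.2306). Price 32.2606; hedge Δ=-0.5992, bond B=130.5226.
Self-financing check: at every node Δ·S+B equals the discounted successor values.

(0,0): Delta=-0.5992 Bond=130.5226
(1,0): Delta=-1.0000 Bond=181.7506
(1,1): Delta=-0.5236 Bond=122.5508
(2,0): Delta=-1.0000 Bond=190.8381
(2,1): Delta=-1.0000 Bond=190.8381
(2,2): Delta=-0.4338 Bond=108.5184
V0=32.2606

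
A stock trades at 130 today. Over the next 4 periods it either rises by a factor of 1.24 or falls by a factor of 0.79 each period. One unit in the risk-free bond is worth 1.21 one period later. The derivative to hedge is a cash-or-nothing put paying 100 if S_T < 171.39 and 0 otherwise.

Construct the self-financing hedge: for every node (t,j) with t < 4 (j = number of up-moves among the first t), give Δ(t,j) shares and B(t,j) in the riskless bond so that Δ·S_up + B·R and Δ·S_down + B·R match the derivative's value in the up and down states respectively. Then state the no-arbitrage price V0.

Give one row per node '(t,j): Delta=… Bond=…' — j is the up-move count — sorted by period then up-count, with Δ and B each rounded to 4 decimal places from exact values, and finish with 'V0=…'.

(0,0): Delta=-0.1681 Bond=22.9904
(1,0): Delta=-1.2874 Bond=142.7715
(1,1): Delta=-0.1172 Bond=19.6075
(2,0): Delta=0.0000 Bond=68.3013
(2,1): Delta=-1.3460 Bond=180.2144
(2,2): Delta=-0.0613 Bond=12.5472
(3,0): Delta=0.0000 Bond=82.6446
(3,1): Delta=0.0000 Bond=82.6446
(3,2): Delta=-1.4073 Bond=227.7319
(3,3): Delta=0.0000 Bond=0.0000
V0=1.1362

No-arbitrage ⇒ martingale measure with p* = (R−d)/(u−d) = 0.9333.
At expiry t=4: V(4,0)=100.0000, V(4,1)=100.0000, V(4,2)=100.0000, V(4,3)=0.0000, V(4,4)=0.0000
  t=3,j=0: stock 64.0951 → up 79.4779 (V=100.0000), down 50.6351 (V=100.0000). Price 82.6446; hedge Δ=0.0000, bond B=82.6446.
  t=3,j=1: stock 100.6049 → up 124.7501 (V=100.0000), down 79.4779 (V=100.0000). Price 82.6446; hedge Δ=0.0000, bond B=82.6446.
  t=3,j=2: stock 157.9115 → up 195.8103 (V=0.0000), down 124.7501 (V=100.0000). Price 5.5096; hedge Δ=-1.4073, bond B=227.7319.
  t=3,j=3: stock 247.8611 → up 307.3478 (V=0.0000), down 195.8103 (V=0.0000). Price 0.0000; hedge Δ=0.0000, bond B=0.0000.
  t=2,j=0: stock 81.1330 → up 100.6049 (V=82.6446), down 64.0951 (V=82.6446). Price 68.3013; hedge Δ=0.0000, bond B=68.3013.
  t=2,j=1: stock 127.3480 → up 157.9115 (V=5.5096), down 100.6049 (V=82.6446). Price 8.8033; hedge Δ=-1.3460, bond B=180.2144.
  t=2,j=2: stock 199.8880 → up 247.8611 (V=0.0000), down 157.9115 (V=5.5096). Price 0.3036; hedge Δ=-0.0613, bond B=12.5472.
  t=1,j=0: stock 102.7000 → up 127.3480 (V=8.8033), down 81.1330 (V=68.3013). Price 10.5536; hedge Δ=-1.2874, bond B=142.7715.
  t=1,j=1: stock 161.2000 → up 199.8880 (V=0.3036), down 127.3480 (V=8.8033). Price 0.7192; hedge Δ=-0.1172, bond B=19.6075.
  t=0,j=0: stock 130.0000 → up 161.2000 (V=0.7192), down 102.7000 (V=10.5536). Price 1.1362; hedge Δ=-0.1681, bond B=22.9904.
The time-0 hedge costs 1.1362, which is the no-arbitrage price.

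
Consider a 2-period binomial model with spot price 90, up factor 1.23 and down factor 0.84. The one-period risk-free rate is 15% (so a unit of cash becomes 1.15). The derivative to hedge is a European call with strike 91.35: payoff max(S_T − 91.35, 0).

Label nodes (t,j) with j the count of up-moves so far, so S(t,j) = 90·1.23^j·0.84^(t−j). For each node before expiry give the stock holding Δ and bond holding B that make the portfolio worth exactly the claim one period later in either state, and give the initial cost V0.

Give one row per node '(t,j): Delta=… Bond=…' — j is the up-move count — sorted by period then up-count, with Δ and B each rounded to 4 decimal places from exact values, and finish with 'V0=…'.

(0,0): Delta=0.8585 Bond=-55.4520
(1,0): Delta=0.0556 Bond=-3.0678
(1,1): Delta=1.0000 Bond=-79.4348
V0=21.8122

Risk-neutral probability p* = (R−d)/(u−d) = (1.15−0.84)/(1.23−0.84) = 0.7949.
Payoff layer (t=2): V(2,0)=0.0000, V(2,1)=1.6380, V(2,2)=44.8110
(1,0): S=75.6000. Δ = (V_up−V_dn)/(S_up−S_dn) = (1.6380−0.0000)/(92.9880−63.5040) = 0.0556. V = [p*·1.6380 + (1−p*)·0.0000]/1.15 = 1.1322. B = V − Δ·S = -3.0678.
(1,1): S=110.7000. Δ = (V_up−V_dn)/(S_up−S_dn) = (44.8110−1.6380)/(136.1610−92.9880) = 1.0000. V = [p*·44.8110 + (1−p*)·1.6380]/1.15 = 31.2652. B = V − Δ·S = -79.4348.
(0,0): S=90.0000. Δ = (V_up−V_dn)/(S_up−S_dn) = (31.2652−1.1322)/(110.7000−75.6000) = 0.8585. V = [p*·31.2652 + (1−p*)·1.1322]/1.15 = 21.8122. B = V − Δ·S = -55.4520.
Root portfolio cost Δ·90+B reproduces V0=21.8122.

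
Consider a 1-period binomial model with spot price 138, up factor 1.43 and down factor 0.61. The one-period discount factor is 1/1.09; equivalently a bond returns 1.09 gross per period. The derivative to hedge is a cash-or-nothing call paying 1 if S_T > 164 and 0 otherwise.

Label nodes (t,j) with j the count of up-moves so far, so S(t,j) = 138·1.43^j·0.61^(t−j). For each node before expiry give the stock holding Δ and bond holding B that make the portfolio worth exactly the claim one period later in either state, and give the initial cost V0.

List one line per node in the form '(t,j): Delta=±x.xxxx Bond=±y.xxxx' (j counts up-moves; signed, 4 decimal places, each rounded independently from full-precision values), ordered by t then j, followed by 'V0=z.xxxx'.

(0,0): Delta=0.0088 Bond=-0.6825
V0=0.5370

No-arbitrage ⇒ martingale measure with p* = (R−d)/(u−d) = 0.5854.
Terminal payoffs: V(1,0)=0.0000, V(1,1)=1.0000
  t=0,j=0: stock 138.0000 → up 197.3400 (V=1.0000), down 84.1800 (V=0.0000). Price 0.5370; hedge Δ=0.0088, bond B=-0.6825.
Each (Δ,B) replicates both successor values, so the strategy is self-financing and V0 is arbitrage-free.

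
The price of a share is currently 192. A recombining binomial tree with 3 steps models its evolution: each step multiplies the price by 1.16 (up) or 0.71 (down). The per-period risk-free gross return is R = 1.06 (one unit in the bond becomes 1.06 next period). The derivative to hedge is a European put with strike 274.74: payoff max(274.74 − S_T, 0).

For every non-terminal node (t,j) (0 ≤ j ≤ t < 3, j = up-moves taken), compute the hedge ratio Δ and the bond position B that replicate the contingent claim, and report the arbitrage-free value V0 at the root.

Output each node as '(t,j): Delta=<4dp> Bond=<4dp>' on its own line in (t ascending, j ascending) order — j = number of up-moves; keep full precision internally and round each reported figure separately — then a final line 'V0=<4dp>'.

(0,0): Delta=-0.8445 Bond=210.6809
(1,0): Delta=-1.0000 Bond=244.5176
(1,1): Delta=-0.8173 Bond=217.2658
(2,0): Delta=-1.0000 Bond=259.1887
(2,1): Delta=-1.0000 Bond=259.1887
(2,2): Delta=-0.7854 Bond=222.0483
V0=48.5342

No-arbitrage ⇒ martingale measure with p* = (R−d)/(u−d) = 0.7778.
At expiry t=3: V(3,0)=206.0211, V(3,1)=162.4668, V(3,2)=91.3078, V(3,3)=0.0000
(2,0): S=96.7872. Δ = (V_up−V_dn)/(S_up−S_dn) = (162.4668−206.0211)/(112.2732−68.7189) = -1.0000. V = [p*·162.4668 + (1−p*)·206.0211]/1.06 = 162.4015. B = V − Δ·S = 259.1887.
(2,1): S=158.1312. Δ = (V_up−V_dn)/(S_up−S_dn) = (91.3078−162.4668)/(183.4322−112.2732) = -1.0000. V = [p*·91.3078 + (1−p*)·162.4668]/1.06 = 101.0575. B = V − Δ·S = 259.1887.
(2,2): S=258.3552. Δ = (V_up−V_dn)/(S_up−S_dn) = (0.0000−91.3078)/(299.6920−183.4322) = -0.7854. V = [p*·0.0000 + (1−p*)·91.3078]/1.06 = 19.1421. B = V − Δ·S = 222.0483.
(1,0): S=136.3200. Δ = (V_up−V_dn)/(S_up−S_dn) = (101.0575−162.4015)/(158.1312−96.7872) = -1.0000. V = [p*·101.0575 + (1−p*)·162.4015]/1.06 = 108.1976. B = V − Δ·S = 244.5176.
(1,1): S=222.7200. Δ = (V_up−V_dn)/(S_up−S_dn) = (19.1421−101.0575)/(258.3552−158.1312) = -0.8173. V = [p*·19.1421 + (1−p*)·101.0575]/1.06 = 35.2316. B = V − Δ·S = 217.2658.
(0,0): S=192.0000. Δ = (V_up−V_dn)/(S_up−S_dn) = (35.2316−108.1976)/(222.7200−136.3200) = -0.8445. V = [p*·35.2316 + (1−p*)·108.1976]/1.06 = 48.5342. B = V − Δ·S = 210.6809.
Self-financing check: at every node Δ·S+B equals the discounted successor values.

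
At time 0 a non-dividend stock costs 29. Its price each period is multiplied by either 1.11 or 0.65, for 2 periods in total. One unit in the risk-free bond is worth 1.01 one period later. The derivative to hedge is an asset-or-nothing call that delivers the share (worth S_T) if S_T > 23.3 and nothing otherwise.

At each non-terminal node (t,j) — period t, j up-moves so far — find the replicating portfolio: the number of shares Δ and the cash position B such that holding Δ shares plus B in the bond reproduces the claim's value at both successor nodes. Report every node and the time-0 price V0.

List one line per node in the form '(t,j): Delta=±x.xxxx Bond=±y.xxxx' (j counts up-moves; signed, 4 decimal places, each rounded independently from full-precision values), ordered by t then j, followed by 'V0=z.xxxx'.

Since d<R<u, set p* = (R−d)/(u−d) = 0.7826; price each node as the discounted p*-expectation of its children.
Terminal payoffs: V(2,0)=0.0000, V(2,1)=0.0000, V(2,2)=35.7309
Node (1,0) S=18.8500: V=(p*·0.0000+(1−p*)·0.0000)/1.01=0.0000; Δ=(0.0000−0.0000)/(20.9235−12.2525)=0.0000; B=V−Δ·S=0.0000
Node (1,1) S=32.1900: V=(p*·35.7309+(1−p*)·0.0000)/1.01=27.6864; Δ=(35.7309−0.0000)/(35.7309−20.9235)=2.4130; B=V−Δ·S=-49.9894
Node (0,0) S=29.0000: V=(p*·27.6864+(1−p*)·0.0000)/1.01=21.4531; Δ=(27.6864−0.0000)/(32.1900−18.8500)=2.0754; B=V−Δ·S=-38.7348
Each (Δ,B) replicates both successor values, so the strategy is self-financing and V0 is arbitrage-free.

(0,0): Delta=2.0754 Bond=-38.7348
(1,0): Delta=0.0000 Bond=0.0000
(1,1): Delta=2.4130 Bond=-49.9894
V0=21.4531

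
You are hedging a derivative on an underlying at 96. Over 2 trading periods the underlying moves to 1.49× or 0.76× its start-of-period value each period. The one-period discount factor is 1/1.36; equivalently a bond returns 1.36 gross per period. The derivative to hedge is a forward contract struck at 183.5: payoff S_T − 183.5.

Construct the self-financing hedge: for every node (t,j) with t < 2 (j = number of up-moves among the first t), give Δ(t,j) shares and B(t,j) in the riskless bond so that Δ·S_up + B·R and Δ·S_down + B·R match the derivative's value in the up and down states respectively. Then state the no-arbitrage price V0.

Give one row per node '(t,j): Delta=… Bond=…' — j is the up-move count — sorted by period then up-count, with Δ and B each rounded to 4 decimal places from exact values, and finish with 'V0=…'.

(0,0): Delta=1.0000 Bond=-99.2106
(1,0): Delta=1.0000 Bond=-134.9265
(1,1): Delta=1.0000 Bond=-134.9265
V0=-3.2106

Since d<R<u, set p* = (R−d)/(u−d) = 0.8219; price each node as the discounted p*-expectation of its children.
Terminal payoffs: V(2,0)=-128.0504, V(2,1)=-74.7896, V(2,2)=29.6296
(1,0): S=72.9600. Δ = (V_up−V_dn)/(S_up−S_dn) = (-74.7896−-128.0504)/(108.7104−55.4496) = 1.0000. V = [p*·-74.7896 + (1−p*)·-128.0504]/1.36 = -61.9665. B = V − Δ·S = -134.9265.
(1,1): S=143.0400. Δ = (V_up−V_dn)/(S_up−S_dn) = (29.6296−-74.7896)/(213.1296−108.7104) = 1.0000. V = [p*·29.6296 + (1−p*)·-74.7896]/1.36 = 8.1135. B = V − Δ·S = -134.9265.
(0,0): S=96.0000. Δ = (V_up−V_dn)/(S_up−S_dn) = (8.1135−-61.9665)/(143.0400−72.9600) = 1.0000. V = [p*·8.1135 + (1−p*)·-61.9665]/1.36 = -3.2106. B = V − Δ·S = -99.2106.
Check: Δ(0,0)·S0 + B(0,0) = -3.2106 = V0.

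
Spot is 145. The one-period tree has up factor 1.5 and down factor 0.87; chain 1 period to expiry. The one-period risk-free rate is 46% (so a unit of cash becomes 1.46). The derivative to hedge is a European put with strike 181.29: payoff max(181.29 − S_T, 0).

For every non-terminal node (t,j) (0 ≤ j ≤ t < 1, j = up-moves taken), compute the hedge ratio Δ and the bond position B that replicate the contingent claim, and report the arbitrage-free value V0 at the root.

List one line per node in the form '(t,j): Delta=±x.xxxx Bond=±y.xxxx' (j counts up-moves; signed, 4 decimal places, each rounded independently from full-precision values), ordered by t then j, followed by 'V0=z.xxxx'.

Since d<R<u, set p* = (R−d)/(u−d) = 0.9365; price each node as the discounted p*-expectation of its children.
At expiry t=1: V(1,0)=55.1400, V(1,1)=0.0000
Node (0,0) S=145.0000: V=(p*·0.0000+(1−p*)·55.1400)/1.46=2.3979; Δ=(0.0000−55.1400)/(217.5000−126.1500)=-0.6036; B=V−Δ·S=89.9217
The time-0 hedge costs 2.3979, which is the no-arbitrage price.

(0,0): Delta=-0.6036 Bond=89.9217
V0=2.3979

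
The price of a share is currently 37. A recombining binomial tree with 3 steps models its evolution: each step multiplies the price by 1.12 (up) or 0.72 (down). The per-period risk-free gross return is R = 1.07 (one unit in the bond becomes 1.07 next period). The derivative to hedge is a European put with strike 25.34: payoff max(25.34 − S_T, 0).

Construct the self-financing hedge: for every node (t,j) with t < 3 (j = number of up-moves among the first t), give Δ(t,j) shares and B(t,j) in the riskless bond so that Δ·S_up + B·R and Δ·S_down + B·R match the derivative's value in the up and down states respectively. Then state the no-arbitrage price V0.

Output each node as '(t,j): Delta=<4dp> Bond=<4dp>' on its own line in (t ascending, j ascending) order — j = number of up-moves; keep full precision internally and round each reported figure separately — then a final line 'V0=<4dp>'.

Risk-neutral probability p* = (R−d)/(u−d) = (1.07−0.72)/(1.12−0.72) = 0.8750.
Terminal payoffs: V(3,0)=11.5298, V(3,1)=3.8575, V(3,2)=0.0000, V(3,3)=0.0000
(2,0): S=19.1808. Δ = (V_up−V_dn)/(S_up−S_dn) = (3.8575−11.5298)/(21.4825−13.8102) = -1.0000. V = [p*·3.8575 + (1−p*)·11.5298]/1.07 = 4.5014. B = V − Δ·S = 23.6822.
(2,1): S=29.8368. Δ = (V_up−V_dn)/(S_up−S_dn) = (0.0000−3.8575)/(33.4172−21.4825) = -0.3232. V = [p*·0.0000 + (1−p*)·3.8575]/1.07 = 0.4506. B = V − Δ·S = 10.0944.
(2,2): S=46.4128. Δ = (V_up−V_dn)/(S_up−S_dn) = (0.0000−0.0000)/(51.9823−33.4172) = 0.0000. V = [p*·0.0000 + (1−p*)·0.0000]/1.07 = 0.0000. B = V − Δ·S = 0.0000.
(1,0): S=26.6400. Δ = (V_up−V_dn)/(S_up−S_dn) = (0.4506−4.5014)/(29.8368−19.1808) = -0.3801. V = [p*·0.4506 + (1−p*)·4.5014]/1.07 = 0.8944. B = V − Δ·S = 11.0214.
(1,1): S=41.4400. Δ = (V_up−V_dn)/(S_up−S_dn) = (0.0000−0.4506)/(46.4128−29.8368) = -0.0272. V = [p*·0.0000 + (1−p*)·0.4506]/1.07 = 0.0526. B = V − Δ·S = 1.1793.
(0,0): S=37.0000. Δ = (V_up−V_dn)/(S_up−S_dn) = (0.0526−0.8944)/(41.4400−26.6400) = -0.0569. V = [p*·0.0526 + (1−p*)·0.8944]/1.07 = 0.1475. B = V − Δ·S = 2.2519.
Each (Δ,B) replicates both successor values, so the strategy is self-financing and V0 is arbitrage-free.

(0,0): Delta=-0.0569 Bond=2.2519
(1,0): Delta=-0.3801 Bond=11.0214
(1,1): Delta=-0.0272 Bond=1.1793
(2,0): Delta=-1.0000 Bond=23.6822
(2,1): Delta=-0.3232 Bond=10.0944
(2,2): Delta=0.0000 Bond=0.0000
V0=0.1475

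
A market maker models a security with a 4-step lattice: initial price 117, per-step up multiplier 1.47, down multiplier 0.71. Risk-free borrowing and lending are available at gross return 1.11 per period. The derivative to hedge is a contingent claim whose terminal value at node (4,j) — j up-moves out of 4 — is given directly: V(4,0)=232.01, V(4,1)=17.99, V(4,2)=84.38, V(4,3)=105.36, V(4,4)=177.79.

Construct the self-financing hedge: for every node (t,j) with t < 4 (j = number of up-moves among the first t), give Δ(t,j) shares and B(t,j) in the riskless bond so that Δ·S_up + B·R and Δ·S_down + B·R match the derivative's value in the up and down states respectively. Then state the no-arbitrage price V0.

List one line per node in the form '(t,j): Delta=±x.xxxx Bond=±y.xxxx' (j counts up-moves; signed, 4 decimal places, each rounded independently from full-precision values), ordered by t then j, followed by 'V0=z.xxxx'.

(0,0): Delta=0.1611 Bond=40.3839
(1,0): Delta=-0.1171 Bond=67.9343
(1,1): Delta=0.2820 Bond=24.0288
(2,0): Delta=-1.3353 Bond=147.2550
(2,1): Delta=0.4125 Bond=10.7439
(2,2): Delta=0.2253 Bond=41.0072
(3,0): Delta=-6.7248 Bond=389.1439
(3,1): Delta=1.0076 Bond=-39.6687
(3,2): Delta=0.1538 Bond=58.3606
(3,3): Delta=0.2564 Bond=33.9596
V0=59.2334

The replicating-portfolio and risk-neutral prices coincide; use p* = (1.11−0.71)/(1.47−0.71) = 0.5263 for the latter.
Terminal values V(4,·): V(4,0)=232.0100, V(4,1)=17.9900, V(4,2)=84.3800, V(4,3)=105.3600, V(4,4)=177.7900
Node (3,0) S=41.8756: V=(p*·17.9900+(1−p*)·232.0100)/1.11=107.5386; Δ=(17.9900−232.0100)/(61.5571−29.7317)=-6.7248; B=V−Δ·S=389.1439
Node (3,1) S=86.7002: V=(p*·84.3800+(1−p*)·17.9900)/1.11=47.6866; Δ=(84.3800−17.9900)/(127.4492−61.5571)=1.0076; B=V−Δ·S=-39.6687
Node (3,2) S=179.5060: V=(p*·105.3600+(1−p*)·84.3800)/1.11=85.9659; Δ=(105.3600−84.3800)/(263.8738−127.4492)=0.1538; B=V−Δ·S=58.3606
Node (3,3) S=371.6532: V=(p*·177.7900+(1−p*)·105.3600)/1.11=129.2622; Δ=(177.7900−105.3600)/(546.3302−263.8738)=0.2564; B=V−Δ·S=33.9596
Node (2,0) S=58.9797: V=(p*·47.6866+(1−p*)·107.5386)/1.11=68.5023; Δ=(47.6866−107.5386)/(86.7002−41.8756)=-1.3353; B=V−Δ·S=147.2550
Node (2,1) S=122.1129: V=(p*·85.9659+(1−p*)·47.6866)/1.11=61.1113; Δ=(85.9659−47.6866)/(179.5060−86.7002)=0.4125; B=V−Δ·S=10.7439
Node (2,2) S=252.8253: V=(p*·129.2622+(1−p*)·85.9659)/1.11=97.9760; Δ=(129.2622−85.9659)/(371.6532−179.5060)=0.2253; B=V−Δ·S=41.0072
Node (1,0) S=83.0700: V=(p*·61.1113+(1−p*)·68.5023)/1.11=58.2093; Δ=(61.1113−68.5023)/(122.1129−58.9797)=-0.1171; B=V−Δ·S=67.9343
Node (1,1) S=171.9900: V=(p*·97.9760+(1−p*)·61.1113)/1.11=72.5350; Δ=(97.9760−61.1113)/(252.8253−122.1129)=0.2820; B=V−Δ·S=24.0288
Node (0,0) S=117.0000: V=(p*·72.5350+(1−p*)·58.2093)/1.11=59.2334; Δ=(72.5350−58.2093)/(171.9900−83.0700)=0.1611; B=V−Δ·S=40.3839
Check: Δ(0,0)·S0 + B(0,0) = 59.2334 = V0.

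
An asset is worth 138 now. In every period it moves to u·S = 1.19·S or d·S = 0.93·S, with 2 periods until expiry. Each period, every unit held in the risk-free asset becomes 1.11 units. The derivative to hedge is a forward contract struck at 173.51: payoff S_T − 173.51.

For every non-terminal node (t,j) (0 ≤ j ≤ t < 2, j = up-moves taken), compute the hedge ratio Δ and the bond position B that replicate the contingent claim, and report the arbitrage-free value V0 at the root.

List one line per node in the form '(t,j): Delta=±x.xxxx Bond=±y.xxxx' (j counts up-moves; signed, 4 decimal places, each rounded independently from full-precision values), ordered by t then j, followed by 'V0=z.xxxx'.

Under the risk-neutral measure, an up-move has probability p* = (R−d)/(u−d) = 0.6923 and values discount at R = 1.11.
Payoff layer (t=2): V(2,0)=-54.1538, V(2,1)=-20.7854, V(2,2)=21.9118
  t=1,j=0: stock 128.3400 → up 152.7246 (V=-20.7854), down 119.3562 (V=-54.1538). Price -27.9753; hedge Δ=1.0000, bond B=-156.3153.
  t=1,j=1: stock 164.2200 → up 195.4218 (V=21.9118), down 152.7246 (V=-20.7854). Price 7.9047; hedge Δ=1.0000, bond B=-156.3153.
  t=0,j=0: stock 138.0000 → up 164.2200 (V=7.9047), down 128.3400 (V=-27.9753). Price -2.8246; hedge Δ=1.0000, bond B=-140.8246.
The time-0 hedge costs -2.8246, which is the no-arbitrage price.

(0,0): Delta=1.0000 Bond=-140.8246
(1,0): Delta=1.0000 Bond=-156.3153
(1,1): Delta=1.0000 Bond=-156.3153
V0=-2.8246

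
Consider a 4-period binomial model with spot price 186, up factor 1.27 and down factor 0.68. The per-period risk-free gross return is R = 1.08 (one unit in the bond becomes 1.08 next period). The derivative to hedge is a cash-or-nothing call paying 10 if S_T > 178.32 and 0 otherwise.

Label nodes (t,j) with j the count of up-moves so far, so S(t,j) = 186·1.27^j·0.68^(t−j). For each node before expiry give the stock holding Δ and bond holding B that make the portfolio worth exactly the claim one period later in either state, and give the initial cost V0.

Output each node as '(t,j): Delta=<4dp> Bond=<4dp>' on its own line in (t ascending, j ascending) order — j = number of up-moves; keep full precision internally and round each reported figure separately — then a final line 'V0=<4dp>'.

Under the risk-neutral measure, an up-move has probability p* = (R−d)/(u−d) = 0.6780 and values discount at R = 1.08.
Payoff layer (t=4): V(4,0)=0.0000, V(4,1)=0.0000, V(4,2)=0.0000, V(4,3)=10.0000, V(4,4)=10.0000
  t=3,j=0: stock 58.4844 → up 74.2751 (V=0.0000), down 39.7694 (V=0.0000). Price 0.0000; hedge Δ=0.0000, bond B=0.0000.
  t=3,j=1: stock 109.2281 → up 138.7197 (V=0.0000), down 74.2751 (V=0.0000). Price 0.0000; hedge Δ=0.0000, bond B=0.0000.
  t=3,j=2: stock 203.9996 → up 259.0795 (V=10.0000), down 138.7197 (V=0.0000). Price 6.2775; hedge Δ=0.0831, bond B=-10.6717.
  t=3,j=3: stock 380.9992 → up 483.8690 (V=10.0000), down 259.0795 (V=10.0000). Price 9.2593; hedge Δ=0.0000, bond B=9.2593.
  t=2,j=0: stock 86.0064 → up 109.2281 (V=0.0000), down 58.4844 (V=0.0000). Price 0.0000; hedge Δ=0.0000, bond B=0.0000.
  t=2,j=1: stock 160.6296 → up 203.9996 (V=6.2775), down 109.2281 (V=0.0000). Price 3.9407; hedge Δ=0.0662, bond B=-6.6991.
  t=2,j=2: stock 299.9994 → up 380.9992 (V=9.2593), down 203.9996 (V=6.2775). Price 7.6843; hedge Δ=0.0168, bond B=2.6304.
  t=1,j=0: stock 126.4800 → up 160.6296 (V=3.9407), down 86.0064 (V=0.0000). Price 2.4737; hedge Δ=0.0528, bond B=-4.2053.
  t=1,j=1: stock 236.2200 → up 299.9994 (V=7.6843), down 160.6296 (V=3.9407). Price 5.9988; hedge Δ=0.0269, bond B=-0.3463.
  t=0,j=0: stock 186.0000 → up 236.2200 (V=5.9988), down 126.4800 (V=2.4737). Price 4.5033; hedge Δ=0.0321, bond B=-1.4714.
The time-0 hedge costs 4.5033, which is the no-arbitrage price.

(0,0): Delta=0.0321 Bond=-1.4714
(1,0): Delta=0.0528 Bond=-4.2053
(1,1): Delta=0.0269 Bond=-0.3463
(2,0): Delta=0.0000 Bond=0.0000
(2,1): Delta=0.0662 Bond=-6.6991
(2,2): Delta=0.0168 Bond=2.6304
(3,0): Delta=0.0000 Bond=0.0000
(3,1): Delta=0.0000 Bond=0.0000
(3,2): Delta=0.0831 Bond=-10.6717
(3,3): Delta=0.0000 Bond=9.2593
V0=4.5033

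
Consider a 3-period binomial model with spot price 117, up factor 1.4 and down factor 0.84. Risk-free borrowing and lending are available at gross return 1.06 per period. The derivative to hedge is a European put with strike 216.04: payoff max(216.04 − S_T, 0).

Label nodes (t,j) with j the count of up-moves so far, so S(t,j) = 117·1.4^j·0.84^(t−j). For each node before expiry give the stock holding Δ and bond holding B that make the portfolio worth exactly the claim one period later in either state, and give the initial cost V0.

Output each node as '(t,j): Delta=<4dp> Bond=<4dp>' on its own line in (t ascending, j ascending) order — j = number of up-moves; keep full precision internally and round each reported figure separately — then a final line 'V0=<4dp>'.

No-arbitrage ⇒ martingale measure with p* = (R−d)/(u−d) = 0.3929.
Terminal payoffs: V(3,0)=146.6936, V(3,1)=100.4627, V(3,2)=23.4112, V(3,3)=0.0000
  t=2,j=0: stock 82.5552 → up 115.5773 (V=100.4627), down 69.3464 (V=146.6936). Price 121.2561; hedge Δ=-1.0000, bond B=203.8113.
  t=2,j=1: stock 137.5920 → up 192.6288 (V=23.4112), down 115.5773 (V=100.4627). Price 66.2193; hedge Δ=-1.0000, bond B=203.8113.
  t=2,j=2: stock 229.3200 → up 321.0480 (V=0.0000), down 192.6288 (V=23.4112). Price 13.4094; hedge Δ=-0.1823, bond B=55.2151.
  t=1,j=0: stock 98.2800 → up 137.5920 (V=66.2193), down 82.5552 (V=121.2561). Price 93.9948; hedge Δ=-1.0000, bond B=192.2748.
  t=1,j=1: stock 163.8000 → up 229.3200 (V=13.4094), down 137.5920 (V=66.2193). Price 42.8986; hedge Δ=-0.5757, bond B=137.2021.
  t=0,j=0: stock 117.0000 → up 163.8000 (V=42.8986), down 98.2800 (V=93.9948). Price 69.7371; hedge Δ=-0.7799, bond B=160.9803.
Each (Δ,B) replicates both successor values, so the strategy is self-financing and V0 is arbitrage-free.

(0,0): Delta=-0.7799 Bond=160.9803
(1,0): Delta=-1.0000 Bond=192.2748
(1,1): Delta=-0.5757 Bond=137.2021
(2,0): Delta=-1.0000 Bond=203.8113
(2,1): Delta=-1.0000 Bond=203.8113
(2,2): Delta=-0.1823 Bond=55.2151
V0=69.7371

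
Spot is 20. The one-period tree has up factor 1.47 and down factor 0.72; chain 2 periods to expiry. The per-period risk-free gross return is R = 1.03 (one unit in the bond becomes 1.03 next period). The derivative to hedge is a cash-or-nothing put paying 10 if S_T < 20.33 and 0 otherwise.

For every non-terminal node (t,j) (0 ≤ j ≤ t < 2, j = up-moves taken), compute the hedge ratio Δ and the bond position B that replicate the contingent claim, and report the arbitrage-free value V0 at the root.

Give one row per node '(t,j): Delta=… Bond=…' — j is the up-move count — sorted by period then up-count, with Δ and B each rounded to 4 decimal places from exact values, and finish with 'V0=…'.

No-arbitrage ⇒ martingale measure with p* = (R−d)/(u−d) = 0.4133.
Terminal payoffs: V(2,0)=10.0000, V(2,1)=0.0000, V(2,2)=0.0000
  t=1,j=0: stock 14.4000 → up 21.1680 (V=0.0000), down 10.3680 (V=10.0000). Price 5.6958; hedge Δ=-0.9259, bond B=19.0291.
  t=1,j=1: stock 29.4000 → up 43.2180 (V=0.0000), down 21.1680 (V=0.0000). Price 0.0000; hedge Δ=0.0000, bond B=0.0000.
  t=0,j=0: stock 20.0000 → up 29.4000 (V=0.0000), down 14.4000 (V=5.6958). Price 3.2442; hedge Δ=-0.3797, bond B=10.8386.
Check: Δ(0,0)·S0 + B(0,0) = 3.2442 = V0.

(0,0): Delta=-0.3797 Bond=10.8386
(1,0): Delta=-0.9259 Bond=19.0291
(1,1): Delta=0.0000 Bond=0.0000
V0=3.2442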